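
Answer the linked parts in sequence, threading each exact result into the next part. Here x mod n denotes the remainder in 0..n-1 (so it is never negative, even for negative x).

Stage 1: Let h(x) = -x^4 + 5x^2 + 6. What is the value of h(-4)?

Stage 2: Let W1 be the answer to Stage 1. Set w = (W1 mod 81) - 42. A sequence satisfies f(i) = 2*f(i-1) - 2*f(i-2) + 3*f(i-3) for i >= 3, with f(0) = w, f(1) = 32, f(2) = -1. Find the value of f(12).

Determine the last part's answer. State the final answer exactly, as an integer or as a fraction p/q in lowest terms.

12095

Stage 1: -1*(-4)^4 + 5*(-4)^2 + 6 = (-256) + (80) + (6) = -170; answer -170
Stage 2: W1 = -170; w = 31; f(3) = 2*(-1) - 2*(32) + 3*(31) = 27; iterating: f(3)=27, f(4)=152, f(5)=247, f(6)=271, f(7)=504, f(8)=1207, f(9)=2219, f(10)=3536, f(11)=6255, f(12)=12095; answer 12095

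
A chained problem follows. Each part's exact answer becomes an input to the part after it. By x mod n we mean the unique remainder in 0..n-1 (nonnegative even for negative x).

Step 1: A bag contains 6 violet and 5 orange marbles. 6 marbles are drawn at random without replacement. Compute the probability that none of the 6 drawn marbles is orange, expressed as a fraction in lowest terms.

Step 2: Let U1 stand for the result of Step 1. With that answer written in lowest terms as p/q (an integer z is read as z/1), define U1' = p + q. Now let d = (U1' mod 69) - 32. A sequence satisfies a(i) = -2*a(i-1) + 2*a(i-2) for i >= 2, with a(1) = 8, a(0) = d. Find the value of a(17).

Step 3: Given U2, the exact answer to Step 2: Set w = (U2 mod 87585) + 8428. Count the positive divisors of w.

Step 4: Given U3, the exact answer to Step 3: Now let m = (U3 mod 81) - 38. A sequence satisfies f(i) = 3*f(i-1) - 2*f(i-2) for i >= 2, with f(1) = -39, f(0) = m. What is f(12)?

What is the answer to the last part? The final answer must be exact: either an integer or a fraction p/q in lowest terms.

Step 1: total draws C(11,6) = 462; favorable C(6,6) = 1; P = 1/462; answer 1/462
Step 2: U1 = 1/462; threaded value p + q = 463; d = 17; a(2) = -2*(8) + 2*(17) = 18; iterating: a(2)=18, a(3)=-20, a(4)=76, a(5)=-192, a(6)=536, a(7)=-1456, a(8)=3984, a(9)=-10880, a(10)=29728, a(11)=-81216, a(12)=221888, a(13)=-606208, a(14)=1656192, a(15)=-4524800, a(16)=12361984, a(17)=-33773568; answer -33773568
Step 3: U2 = -33773568; w = 42670; 42670 = 2 * 5 * 17 * 251; number of divisors = (1+1) * (1+1) * (1+1) * (1+1) = 16; answer 16
Step 4: U3 = 16; m = -22; f(2) = 3*(-39) - 2*(-22) = -73; iterating: f(2)=-73, f(3)=-141, f(4)=-277, f(5)=-549, f(6)=-1093, f(7)=-2181, f(8)=-4357, f(9)=-8709, f(10)=-17413, f(11)=-34821, f(12)=-69637; answer -69637

-69637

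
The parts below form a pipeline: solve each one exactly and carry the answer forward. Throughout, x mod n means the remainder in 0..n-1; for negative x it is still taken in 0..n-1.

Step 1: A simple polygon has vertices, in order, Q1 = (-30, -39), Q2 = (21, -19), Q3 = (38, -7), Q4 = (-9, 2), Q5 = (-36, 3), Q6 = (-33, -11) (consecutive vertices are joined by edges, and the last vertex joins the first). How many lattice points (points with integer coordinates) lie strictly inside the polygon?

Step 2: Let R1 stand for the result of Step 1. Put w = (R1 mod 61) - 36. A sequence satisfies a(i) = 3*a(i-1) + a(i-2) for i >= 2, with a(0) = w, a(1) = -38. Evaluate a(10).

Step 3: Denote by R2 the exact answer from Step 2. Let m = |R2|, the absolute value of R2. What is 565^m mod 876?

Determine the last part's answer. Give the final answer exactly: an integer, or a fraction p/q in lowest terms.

373

Step 1: cross terms: (-30*-19 - 21*-39)=1389, (21*-7 - 38*-19)=575, (38*2 - -9*-7)=13, (-9*3 - -36*2)=45, (-36*-11 - -33*3)=495, (-33*-39 - -30*-11)=957; twice the area = |3474| = 3474; area = 1737; boundary points = 1 + 1 + 1 + 1 + 1 + 1 = 6; strictly interior points = area - boundary/2 + 1 = 1735; answer 1735
Step 2: R1 = 1735; w = -9; a(2) = 3*(-38) + 1*(-9) = -123; iterating: a(2)=-123, a(3)=-407, a(4)=-1344, a(5)=-4439, a(6)=-14661, a(7)=-48422, a(8)=-159927, a(9)=-528203, a(10)=-1744536; answer -1744536
Step 3: R2 = -1744536; m = 1744536; squarings mod 876: 565^1=565, 565^2=361, 565^4=673, 565^8=37, 565^16=493, 565^32=397, 565^64=805, 565^128=661, 565^256=673, 565^512=37, 565^1024=493, 565^2048=397, 565^4096=805, 565^8192=661, 565^16384=673, 565^32768=37, 565^65536=493, 565^131072=397, 565^262144=805, 565^524288=661, 565^1048576=673; 565^1744536 = 565^8 * 565^16 * 565^128 * 565^512 * 565^1024 * 565^2048 * 565^4096 * 565^32768 * 565^131072 * 565^524288 * 565^1048576 = 373 (mod 876); answer 373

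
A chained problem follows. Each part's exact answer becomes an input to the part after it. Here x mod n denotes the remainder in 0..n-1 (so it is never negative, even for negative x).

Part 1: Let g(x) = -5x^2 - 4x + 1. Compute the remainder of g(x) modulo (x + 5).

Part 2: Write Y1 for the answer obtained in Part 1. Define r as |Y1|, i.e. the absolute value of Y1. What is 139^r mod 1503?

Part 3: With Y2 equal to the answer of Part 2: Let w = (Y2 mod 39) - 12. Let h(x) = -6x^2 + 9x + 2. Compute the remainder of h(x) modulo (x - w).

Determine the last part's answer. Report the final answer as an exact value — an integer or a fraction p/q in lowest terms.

Part 1: remainder = value at the root: -5*(-5)^2 - 4*(-5)^1 + 1 = (-125) + (20) + (1) = -104; answer -104
Part 2: Y1 = -104; r = 104; squarings mod 1503: 139^1=139, 139^2=1285, 139^4=931, 139^8=1033, 139^16=1462, 139^32=178, 139^64=121; 139^104 = 139^8 * 139^32 * 139^64 = 1348 (mod 1503); answer 1348
Part 3: Y2 = 1348; w = 10; remainder = value at the root: -6*(10)^2 + 9*(10)^1 + 2 = (-600) + (90) + (2) = -508; answer -508

-508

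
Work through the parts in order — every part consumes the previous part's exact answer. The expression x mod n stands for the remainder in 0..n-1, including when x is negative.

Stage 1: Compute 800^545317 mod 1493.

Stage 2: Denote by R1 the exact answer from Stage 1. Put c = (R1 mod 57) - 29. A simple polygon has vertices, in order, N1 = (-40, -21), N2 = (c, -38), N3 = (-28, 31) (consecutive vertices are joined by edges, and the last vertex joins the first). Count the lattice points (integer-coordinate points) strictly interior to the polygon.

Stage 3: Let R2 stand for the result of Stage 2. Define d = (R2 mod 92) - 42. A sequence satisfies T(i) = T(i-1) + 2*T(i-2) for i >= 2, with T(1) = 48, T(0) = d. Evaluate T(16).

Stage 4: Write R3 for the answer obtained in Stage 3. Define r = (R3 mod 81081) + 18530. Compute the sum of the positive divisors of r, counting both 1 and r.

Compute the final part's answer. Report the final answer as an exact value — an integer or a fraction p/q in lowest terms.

67620

Stage 1: squarings mod 1493: 800^1=800, 800^2=996, 800^4=664, 800^8=461, 800^16=515, 800^32=964, 800^64=650, 800^128=1474, 800^256=361, 800^512=430, 800^1024=1261, 800^2048=76, 800^4096=1297, 800^8192=1091, 800^16384=360, 800^32768=1202, 800^65536=1073, 800^131072=226, 800^262144=314, 800^524288=58; 800^545317 = 800^1 * 800^4 * 800^32 * 800^512 * 800^4096 * 800^16384 * 800^524288 = 1390 (mod 1493); answer 1390
Stage 2: R1 = 1390; c = -7; cross terms: (-40*-38 - -7*-21)=1373, (-7*31 - -28*-38)=-1281, (-28*-21 - -40*31)=1828; twice the area = |1920| = 1920; area = 960; boundary points = 1 + 3 + 4 = 8; strictly interior points = area - boundary/2 + 1 = 957; answer 957
Stage 3: R2 = 957; d = -5; T(2) = 1*(48) + 2*(-5) = 38; iterating: T(2)=38, T(3)=134, T(4)=210, T(5)=478, T(6)=898, T(7)=1854, T(8)=3650, T(9)=7358, T(10)=14658, T(11)=29374, T(12)=58690, T(13)=117438, T(14)=234818, T(15)=469694, T(16)=939330; answer 939330
Stage 4: R3 = 939330; r = 65969; 65969 = 41 * 1609; sigma = (1 + 41) * (1 + 1609) = 42 * 1610 = 67620; answer 67620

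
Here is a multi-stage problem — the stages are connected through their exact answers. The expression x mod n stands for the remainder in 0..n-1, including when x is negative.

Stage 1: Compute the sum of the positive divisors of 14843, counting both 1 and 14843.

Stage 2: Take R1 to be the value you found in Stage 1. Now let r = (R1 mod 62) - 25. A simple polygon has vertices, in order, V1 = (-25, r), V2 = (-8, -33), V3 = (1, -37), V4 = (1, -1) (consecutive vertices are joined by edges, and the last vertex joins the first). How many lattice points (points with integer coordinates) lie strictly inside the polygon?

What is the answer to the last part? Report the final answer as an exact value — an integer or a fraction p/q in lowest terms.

Stage 1: 14843 is prime, so its only divisors are 1 and 14843; sigma = 1 + 14843 = 14844; answer 14844
Stage 2: R1 = 14844; r = 1; cross terms: (-25*-33 - -8*1)=833, (-8*-37 - 1*-33)=329, (1*-1 - 1*-37)=36, (1*1 - -25*-1)=-24; twice the area = |1174| = 1174; area = 587; boundary points = 17 + 1 + 36 + 2 = 56; strictly interior points = area - boundary/2 + 1 = 560; answer 560

560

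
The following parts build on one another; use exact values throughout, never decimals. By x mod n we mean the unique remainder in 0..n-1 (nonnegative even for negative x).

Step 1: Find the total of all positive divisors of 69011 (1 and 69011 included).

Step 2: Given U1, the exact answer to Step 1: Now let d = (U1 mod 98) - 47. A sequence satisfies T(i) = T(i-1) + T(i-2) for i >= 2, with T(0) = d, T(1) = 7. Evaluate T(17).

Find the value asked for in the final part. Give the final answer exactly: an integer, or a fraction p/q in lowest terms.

-15470

Step 1: 69011 is prime, so its only divisors are 1 and 69011; sigma = 1 + 69011 = 69012; answer 69012
Step 2: U1 = 69012; d = -27; T(2) = 1*(7) + 1*(-27) = -20; iterating: T(2)=-20, T(3)=-13, T(4)=-33, T(5)=-46, T(6)=-79, T(7)=-125, T(8)=-204, T(9)=-329, T(10)=-533, T(11)=-862, T(12)=-1395, T(13)=-2257, T(14)=-3652, T(15)=-5909, T(16)=-9561, T(17)=-15470; answer -15470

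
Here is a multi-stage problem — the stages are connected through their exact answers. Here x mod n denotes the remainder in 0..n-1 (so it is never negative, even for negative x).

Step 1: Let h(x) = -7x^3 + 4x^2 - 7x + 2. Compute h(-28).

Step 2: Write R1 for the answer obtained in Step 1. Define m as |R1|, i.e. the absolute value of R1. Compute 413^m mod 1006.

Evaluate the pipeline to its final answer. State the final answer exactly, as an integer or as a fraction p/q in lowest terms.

389

Step 1: -7*(-28)^3 + 4*(-28)^2 - 7*(-28)^1 + 2 = (153664) + (3136) + (196) + (2) = 156998; answer 156998
Step 2: R1 = 156998; m = 156998; squarings mod 1006: 413^1=413, 413^2=555, 413^4=189, 413^8=511, 413^16=567, 413^32=575, 413^64=657, 413^128=75, 413^256=595, 413^512=919, 413^1024=527, 413^2048=73, 413^4096=299, 413^8192=873, 413^16384=587, 413^32768=517, 413^65536=699, 413^131072=691; 413^156998 = 413^2 * 413^4 * 413^64 * 413^256 * 413^1024 * 413^8192 * 413^16384 * 413^131072 = 389 (mod 1006); answer 389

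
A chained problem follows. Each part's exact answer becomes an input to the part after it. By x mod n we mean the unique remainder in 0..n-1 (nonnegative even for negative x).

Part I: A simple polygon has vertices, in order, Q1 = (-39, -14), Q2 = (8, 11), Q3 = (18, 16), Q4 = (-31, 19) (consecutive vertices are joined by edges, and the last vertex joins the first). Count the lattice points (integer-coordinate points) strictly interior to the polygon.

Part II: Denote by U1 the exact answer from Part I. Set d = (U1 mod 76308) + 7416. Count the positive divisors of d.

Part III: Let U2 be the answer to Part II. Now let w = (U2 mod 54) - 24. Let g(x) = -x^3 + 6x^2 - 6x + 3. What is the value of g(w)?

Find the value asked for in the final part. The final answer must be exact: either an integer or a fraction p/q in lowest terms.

Part I: cross terms: (-39*11 - 8*-14)=-317, (8*16 - 18*11)=-70, (18*19 - -31*16)=838, (-31*-14 - -39*19)=1175; twice the area = |1626| = 1626; area = 813; boundary points = 1 + 5 + 1 + 1 = 8; strictly interior points = area - boundary/2 + 1 = 810; answer 810
Part II: U1 = 810; d = 8226; 8226 = 2 * 3^2 * 457; number of divisors = (1+1) * (2+1) * (1+1) = 12; answer 12
Part III: U2 = 12; w = -12; -1*(-12)^3 + 6*(-12)^2 - 6*(-12)^1 + 3 = (1728) + (864) + (72) + (3) = 2667; answer 2667

2667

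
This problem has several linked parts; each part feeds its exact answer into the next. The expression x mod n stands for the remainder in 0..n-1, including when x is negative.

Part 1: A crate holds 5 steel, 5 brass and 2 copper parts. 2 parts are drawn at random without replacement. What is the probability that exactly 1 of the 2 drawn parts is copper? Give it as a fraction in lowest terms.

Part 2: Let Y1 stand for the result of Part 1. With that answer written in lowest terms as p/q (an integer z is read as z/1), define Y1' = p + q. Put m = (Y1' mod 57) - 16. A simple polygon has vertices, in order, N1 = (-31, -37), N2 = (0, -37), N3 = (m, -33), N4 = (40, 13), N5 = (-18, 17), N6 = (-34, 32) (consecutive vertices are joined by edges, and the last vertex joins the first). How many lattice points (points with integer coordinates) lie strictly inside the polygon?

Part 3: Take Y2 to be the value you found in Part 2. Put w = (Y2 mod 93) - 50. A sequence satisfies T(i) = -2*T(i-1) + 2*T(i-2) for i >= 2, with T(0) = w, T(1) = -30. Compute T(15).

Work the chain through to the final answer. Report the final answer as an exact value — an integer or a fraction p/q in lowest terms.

-17125632

Part 1: total draws C(12,2) = 66; favorable C(2,1)*C(10,1) = 20; P = 10/33; answer 10/33
Part 2: Y1 = 10/33; threaded value p + q = 43; m = 27; cross terms: (-31*-37 - 0*-37)=1147, (0*-33 - 27*-37)=999, (27*13 - 40*-33)=1671, (40*17 - -18*13)=914, (-18*32 - -34*17)=2, (-34*-37 - -31*32)=2250; twice the area = |6983| = 6983; area = 6983/2; boundary points = 31 + 1 + 1 + 2 + 1 + 3 = 39; strictly interior points = area - boundary/2 + 1 = 3473; answer 3473
Part 3: Y2 = 3473; w = -18; T(2) = -2*(-30) + 2*(-18) = 24; iterating: T(2)=24, T(3)=-108, T(4)=264, T(5)=-744, T(6)=2016, T(7)=-5520, T(8)=15072, T(9)=-41184, T(10)=112512, T(11)=-307392, T(12)=839808, T(13)=-2294400, T(14)=6268416, T(15)=-17125632; answer -17125632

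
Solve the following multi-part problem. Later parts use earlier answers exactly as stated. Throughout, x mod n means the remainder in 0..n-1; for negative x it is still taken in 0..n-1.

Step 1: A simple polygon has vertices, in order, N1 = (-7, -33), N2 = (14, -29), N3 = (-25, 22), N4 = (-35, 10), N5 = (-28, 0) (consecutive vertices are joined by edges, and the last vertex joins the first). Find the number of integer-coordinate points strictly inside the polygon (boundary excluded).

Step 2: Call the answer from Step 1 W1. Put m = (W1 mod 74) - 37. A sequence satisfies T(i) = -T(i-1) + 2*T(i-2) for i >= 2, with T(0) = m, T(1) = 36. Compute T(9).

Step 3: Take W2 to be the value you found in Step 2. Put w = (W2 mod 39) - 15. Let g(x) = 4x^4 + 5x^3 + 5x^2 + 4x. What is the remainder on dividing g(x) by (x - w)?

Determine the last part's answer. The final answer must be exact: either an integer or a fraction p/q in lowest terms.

992772

Step 1: cross terms: (-7*-29 - 14*-33)=665, (14*22 - -25*-29)=-417, (-25*10 - -35*22)=520, (-35*0 - -28*10)=280, (-28*-33 - -7*0)=924; twice the area = |1972| = 1972; area = 986; boundary points = 1 + 3 + 2 + 1 + 3 = 10; strictly interior points = area - boundary/2 + 1 = 982; answer 982
Step 2: W1 = 982; m = -17; T(2) = -1*(36) + 2*(-17) = -70; iterating: T(2)=-70, T(3)=142, T(4)=-282, T(5)=566, T(6)=-1130, T(7)=2262, T(8)=-4522, T(9)=9046; answer 9046
Step 3: W2 = 9046; w = 22; remainder = value at the root: 4*(22)^4 + 5*(22)^3 + 5*(22)^2 + 4*(22)^1 = (937024) + (53240) + (2420) + (88) = 992772; answer 992772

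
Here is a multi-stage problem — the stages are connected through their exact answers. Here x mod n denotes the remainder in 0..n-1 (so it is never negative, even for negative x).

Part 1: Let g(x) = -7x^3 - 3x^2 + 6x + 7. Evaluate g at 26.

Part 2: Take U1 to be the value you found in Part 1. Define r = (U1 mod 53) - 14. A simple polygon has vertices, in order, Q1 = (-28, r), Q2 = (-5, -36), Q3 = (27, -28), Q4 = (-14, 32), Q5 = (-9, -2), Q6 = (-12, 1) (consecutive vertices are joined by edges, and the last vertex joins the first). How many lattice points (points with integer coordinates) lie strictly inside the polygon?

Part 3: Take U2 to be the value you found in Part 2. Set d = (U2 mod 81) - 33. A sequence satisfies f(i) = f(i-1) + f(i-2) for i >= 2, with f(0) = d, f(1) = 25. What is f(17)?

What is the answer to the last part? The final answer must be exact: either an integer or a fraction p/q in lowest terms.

Part 1: -7*(26)^3 - 3*(26)^2 + 6*(26)^1 + 7 = (-123032) + (-2028) + (156) + (7) = -124897; answer -124897
Part 2: U1 = -124897; r = 10; cross terms: (-28*-36 - -5*10)=1058, (-5*-28 - 27*-36)=1112, (27*32 - -14*-28)=472, (-14*-2 - -9*32)=316, (-9*1 - -12*-2)=-33, (-12*10 - -28*1)=-92; twice the area = |2833| = 2833; area = 2833/2; boundary points = 23 + 8 + 1 + 1 + 3 + 1 = 37; strictly interior points = area - boundary/2 + 1 = 1399; answer 1399
Part 3: U2 = 1399; d = -11; f(2) = 1*(25) + 1*(-11) = 14; iterating: f(2)=14, f(3)=39, f(4)=53, f(5)=92, f(6)=145, f(7)=237, f(8)=382, f(9)=619, f(10)=1001, f(11)=1620, f(12)=2621, f(13)=4241, f(14)=6862, f(15)=11103, f(16)=17965, f(17)=29068; answer 29068

29068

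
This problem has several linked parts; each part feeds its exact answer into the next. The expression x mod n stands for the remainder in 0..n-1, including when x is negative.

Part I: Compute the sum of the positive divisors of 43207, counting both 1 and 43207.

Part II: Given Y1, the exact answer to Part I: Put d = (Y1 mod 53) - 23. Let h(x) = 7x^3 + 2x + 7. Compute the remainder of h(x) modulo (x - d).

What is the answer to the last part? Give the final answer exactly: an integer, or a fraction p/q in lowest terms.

Part I: 43207 is prime, so its only divisors are 1 and 43207; sigma = 1 + 43207 = 43208; answer 43208
Part II: Y1 = 43208; d = -10; remainder = value at the root: 7*(-10)^3 + 2*(-10)^1 + 7 = (-7000) + (-20) + (7) = -7013; answer -7013

-7013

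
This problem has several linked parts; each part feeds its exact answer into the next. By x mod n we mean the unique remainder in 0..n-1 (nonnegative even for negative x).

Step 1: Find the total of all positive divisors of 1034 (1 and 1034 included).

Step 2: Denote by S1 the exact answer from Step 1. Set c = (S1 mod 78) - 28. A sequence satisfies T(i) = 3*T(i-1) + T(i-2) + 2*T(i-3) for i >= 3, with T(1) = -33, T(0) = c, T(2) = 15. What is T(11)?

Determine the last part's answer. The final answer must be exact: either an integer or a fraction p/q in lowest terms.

-556715

Step 1: 1034 = 2 * 11 * 47; sigma = (1 + 2) * (1 + 11) * (1 + 47) = 3 * 12 * 48 = 1728; answer 1728
Step 2: S1 = 1728; c = -16; T(3) = 3*(15) + 1*(-33) + 2*(-16) = -20; iterating: T(3)=-20, T(4)=-111, T(5)=-323, T(6)=-1120, T(7)=-3905, T(8)=-13481, T(9)=-46588, T(10)=-161055, T(11)=-556715; answer -556715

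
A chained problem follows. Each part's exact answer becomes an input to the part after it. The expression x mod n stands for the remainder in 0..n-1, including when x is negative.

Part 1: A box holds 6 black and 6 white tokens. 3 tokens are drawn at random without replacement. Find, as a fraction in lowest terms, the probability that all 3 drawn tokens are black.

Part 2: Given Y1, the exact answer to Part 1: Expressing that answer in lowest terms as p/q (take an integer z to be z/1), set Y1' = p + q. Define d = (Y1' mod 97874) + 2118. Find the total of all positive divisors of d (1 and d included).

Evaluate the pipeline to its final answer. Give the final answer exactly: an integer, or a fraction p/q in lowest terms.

Part 1: total draws C(12,3) = 220; favorable C(6,3) = 20; P = 1/11; answer 1/11
Part 2: Y1 = 1/11; threaded value p + q = 12; d = 2130; 2130 = 2 * 3 * 5 * 71; sigma = (1 + 2) * (1 + 3) * (1 + 5) * (1 + 71) = 3 * 4 * 6 * 72 = 5184; answer 5184

5184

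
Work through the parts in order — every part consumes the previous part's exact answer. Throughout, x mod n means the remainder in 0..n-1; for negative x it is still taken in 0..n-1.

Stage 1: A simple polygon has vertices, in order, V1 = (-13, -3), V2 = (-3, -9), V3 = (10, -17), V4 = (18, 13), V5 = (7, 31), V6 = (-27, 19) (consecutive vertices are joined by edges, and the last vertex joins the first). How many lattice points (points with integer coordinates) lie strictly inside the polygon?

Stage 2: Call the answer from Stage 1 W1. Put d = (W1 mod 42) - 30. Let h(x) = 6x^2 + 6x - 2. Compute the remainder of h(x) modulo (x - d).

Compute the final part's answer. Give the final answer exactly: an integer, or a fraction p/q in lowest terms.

4210

Stage 1: cross terms: (-13*-9 - -3*-3)=108, (-3*-17 - 10*-9)=141, (10*13 - 18*-17)=436, (18*31 - 7*13)=467, (7*19 - -27*31)=970, (-27*-3 - -13*19)=328; twice the area = |2450| = 2450; area = 1225; boundary points = 2 + 1 + 2 + 1 + 2 + 2 = 10; strictly interior points = area - boundary/2 + 1 = 1221; answer 1221
Stage 2: W1 = 1221; d = -27; remainder = value at the root: 6*(-27)^2 + 6*(-27)^1 - 2 = (4374) + (-162) + (-2) = 4210; answer 4210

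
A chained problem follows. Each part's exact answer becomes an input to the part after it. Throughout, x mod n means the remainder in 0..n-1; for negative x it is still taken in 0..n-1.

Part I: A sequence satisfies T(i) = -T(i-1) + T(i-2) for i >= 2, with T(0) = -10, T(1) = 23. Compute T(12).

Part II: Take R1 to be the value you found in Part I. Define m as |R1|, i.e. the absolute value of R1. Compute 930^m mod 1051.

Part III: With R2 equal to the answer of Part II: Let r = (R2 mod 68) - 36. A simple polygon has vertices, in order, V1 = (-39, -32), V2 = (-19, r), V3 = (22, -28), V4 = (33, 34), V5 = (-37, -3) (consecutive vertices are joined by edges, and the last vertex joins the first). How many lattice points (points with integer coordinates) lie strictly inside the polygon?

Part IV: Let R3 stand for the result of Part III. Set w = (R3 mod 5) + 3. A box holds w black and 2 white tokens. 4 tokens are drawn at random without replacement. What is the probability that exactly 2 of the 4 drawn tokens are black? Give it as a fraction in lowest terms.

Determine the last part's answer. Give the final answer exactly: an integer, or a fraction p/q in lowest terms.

1/6

Part I: T(2) = -1*(23) + 1*(-10) = -33; iterating: T(2)=-33, T(3)=56, T(4)=-89, T(5)=145, T(6)=-234, T(7)=379, T(8)=-613, T(9)=992, T(10)=-1605, T(11)=2597, T(12)=-4202; answer -4202
Part II: R1 = -4202; m = 4202; squarings mod 1051: 930^1=930, 930^2=978, 930^4=74, 930^8=221, 930^16=495, 930^32=142, 930^64=195, 930^128=189, 930^256=1038, 930^512=169, 930^1024=184, 930^2048=224, 930^4096=779; 930^4202 = 930^2 * 930^8 * 930^32 * 930^64 * 930^4096 = 978 (mod 1051); answer 978
Part III: R2 = 978; r = -10; cross terms: (-39*-10 - -19*-32)=-218, (-19*-28 - 22*-10)=752, (22*34 - 33*-28)=1672, (33*-3 - -37*34)=1159, (-37*-32 - -39*-3)=1067; twice the area = |4432| = 4432; area = 2216; boundary points = 2 + 1 + 1 + 1 + 1 = 6; strictly interior points = area - boundary/2 + 1 = 2214; answer 2214
Part IV: R3 = 2214; w = 7; total draws C(9,4) = 126; favorable C(7,2)*C(2,2) = 21; P = 1/6; answer 1/6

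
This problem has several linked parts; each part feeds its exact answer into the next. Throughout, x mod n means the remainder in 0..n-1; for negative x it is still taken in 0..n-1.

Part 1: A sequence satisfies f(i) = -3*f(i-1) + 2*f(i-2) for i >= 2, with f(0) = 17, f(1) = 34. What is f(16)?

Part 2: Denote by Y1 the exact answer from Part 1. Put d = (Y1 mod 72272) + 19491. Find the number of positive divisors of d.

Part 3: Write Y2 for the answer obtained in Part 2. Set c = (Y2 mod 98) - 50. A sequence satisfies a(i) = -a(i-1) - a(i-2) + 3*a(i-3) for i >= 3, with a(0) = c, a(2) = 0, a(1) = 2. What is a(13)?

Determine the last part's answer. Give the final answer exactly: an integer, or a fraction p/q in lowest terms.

Part 1: f(2) = -3*(34) + 2*(17) = -68; iterating: f(2)=-68, f(3)=272, f(4)=-952, f(5)=3400, f(6)=-12104, f(7)=43112, f(8)=-153544, f(9)=546856, f(10)=-1947656, f(11)=6936680, f(12)=-24705352, f(13)=87989416, f(14)=-313378952, f(15)=1116115688, f(16)=-3975104968; answer -3975104968
Part 2: Y1 = -3975104968; d = 91339; 91339 = 241 * 379; number of divisors = (1+1) * (1+1) = 4; answer 4
Part 3: Y2 = 4; c = -46; a(3) = -1*(0) - 1*(2) + 3*(-46) = -140; iterating: a(3)=-140, a(4)=146, a(5)=-6, a(6)=-560, a(7)=1004, a(8)=-462, a(9)=-2222, a(10)=5696, a(11)=-4860, a(12)=-7502, a(13)=29450; answer 29450

29450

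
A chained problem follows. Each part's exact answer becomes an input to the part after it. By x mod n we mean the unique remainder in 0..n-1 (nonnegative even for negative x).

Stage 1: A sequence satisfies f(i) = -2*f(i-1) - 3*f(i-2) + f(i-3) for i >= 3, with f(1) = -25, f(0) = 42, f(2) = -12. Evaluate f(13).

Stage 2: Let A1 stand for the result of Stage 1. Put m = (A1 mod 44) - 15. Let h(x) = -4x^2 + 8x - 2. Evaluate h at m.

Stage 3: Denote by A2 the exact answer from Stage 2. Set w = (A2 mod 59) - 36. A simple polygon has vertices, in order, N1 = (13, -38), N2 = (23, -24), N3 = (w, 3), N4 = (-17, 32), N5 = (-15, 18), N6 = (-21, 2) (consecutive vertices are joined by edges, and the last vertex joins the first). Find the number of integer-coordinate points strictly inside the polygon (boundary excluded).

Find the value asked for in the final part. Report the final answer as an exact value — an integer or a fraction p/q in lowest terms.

Stage 1: f(3) = -2*(-12) - 3*(-25) + 1*(42) = 141; iterating: f(3)=141, f(4)=-271, f(5)=107, f(6)=740, f(7)=-2072, f(8)=2031, f(9)=2894, f(10)=-13953, f(11)=21255, f(12)=2243, f(13)=-82204; answer -82204
Stage 2: A1 = -82204; m = 17; -4*(17)^2 + 8*(17)^1 - 2 = (-1156) + (136) + (-2) = -1022; answer -1022
Stage 3: A2 = -1022; w = 4; cross terms: (13*-24 - 23*-38)=562, (23*3 - 4*-24)=165, (4*32 - -17*3)=179, (-17*18 - -15*32)=174, (-15*2 - -21*18)=348, (-21*-38 - 13*2)=772; twice the area = |2200| = 2200; area = 1100; boundary points = 2 + 1 + 1 + 2 + 2 + 2 = 10; strictly interior points = area - boundary/2 + 1 = 1096; answer 1096

1096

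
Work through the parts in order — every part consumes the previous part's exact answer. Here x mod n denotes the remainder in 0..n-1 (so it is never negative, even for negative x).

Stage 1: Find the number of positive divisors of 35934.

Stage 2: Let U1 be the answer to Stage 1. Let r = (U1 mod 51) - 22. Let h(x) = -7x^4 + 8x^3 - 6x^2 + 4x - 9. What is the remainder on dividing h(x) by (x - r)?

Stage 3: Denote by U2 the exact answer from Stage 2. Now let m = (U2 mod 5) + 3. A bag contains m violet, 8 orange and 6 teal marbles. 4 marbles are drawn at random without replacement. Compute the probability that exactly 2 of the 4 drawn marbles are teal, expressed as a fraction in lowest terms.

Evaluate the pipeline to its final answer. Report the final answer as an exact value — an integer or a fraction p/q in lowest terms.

11/34

Stage 1: 35934 = 2 * 3 * 53 * 113; number of divisors = (1+1) * (1+1) * (1+1) * (1+1) = 16; answer 16
Stage 2: U1 = 16; r = -6; remainder = value at the root: -7*(-6)^4 + 8*(-6)^3 - 6*(-6)^2 + 4*(-6)^1 - 9 = (-9072) + (-1728) + (-216) + (-24) + (-9) = -11049; answer -11049
Stage 3: U2 = -11049; m = 4; total draws C(18,4) = 3060; favorable C(6,2)*C(12,2) = 990; P = 11/34; answer 11/34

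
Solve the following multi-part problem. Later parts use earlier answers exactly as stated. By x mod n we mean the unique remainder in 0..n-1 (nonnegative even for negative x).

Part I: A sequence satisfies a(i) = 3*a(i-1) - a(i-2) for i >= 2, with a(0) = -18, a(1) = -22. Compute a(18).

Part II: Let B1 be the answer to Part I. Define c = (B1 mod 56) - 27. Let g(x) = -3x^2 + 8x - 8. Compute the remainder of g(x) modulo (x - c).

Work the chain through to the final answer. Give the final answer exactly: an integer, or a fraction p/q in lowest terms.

-123

Part I: a(2) = 3*(-22) - 1*(-18) = -48; iterating: a(2)=-48, a(3)=-122, a(4)=-318, a(5)=-832, a(6)=-2178, a(7)=-5702, a(8)=-14928, a(9)=-39082, a(10)=-102318, a(11)=-267872, a(12)=-701298, a(13)=-1836022, a(14)=-4806768, a(15)=-12584282, a(16)=-32946078, a(17)=-86253952, a(18)=-225815778; answer -225815778
Part II: B1 = -225815778; c = -5; remainder = value at the root: -3*(-5)^2 + 8*(-5)^1 - 8 = (-75) + (-40) + (-8) = -123; answer -123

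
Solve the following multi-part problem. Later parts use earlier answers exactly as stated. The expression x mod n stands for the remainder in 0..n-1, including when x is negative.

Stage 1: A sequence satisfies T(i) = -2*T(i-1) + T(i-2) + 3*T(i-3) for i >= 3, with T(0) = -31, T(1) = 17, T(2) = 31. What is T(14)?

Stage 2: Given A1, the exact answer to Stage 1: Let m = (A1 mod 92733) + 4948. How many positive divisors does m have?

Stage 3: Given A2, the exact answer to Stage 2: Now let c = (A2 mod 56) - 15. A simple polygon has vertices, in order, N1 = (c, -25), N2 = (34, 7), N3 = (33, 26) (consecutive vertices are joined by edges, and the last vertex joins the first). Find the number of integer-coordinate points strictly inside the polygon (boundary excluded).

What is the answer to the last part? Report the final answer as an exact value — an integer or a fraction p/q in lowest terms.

443

Stage 1: T(3) = -2*(31) + 1*(17) + 3*(-31) = -138; iterating: T(3)=-138, T(4)=358, T(5)=-761, T(6)=1466, T(7)=-2619, T(8)=4421, T(9)=-7063, T(10)=10690, T(11)=-15180, T(12)=19861, T(13)=-22832, T(14)=19985; answer 19985
Stage 2: A1 = 19985; m = 24933; 24933 = 3 * 8311; number of divisors = (1+1) * (1+1) = 4; answer 4
Stage 3: A2 = 4; c = -11; cross terms: (-11*7 - 34*-25)=773, (34*26 - 33*7)=653, (33*-25 - -11*26)=-539; twice the area = |887| = 887; area = 887/2; boundary points = 1 + 1 + 1 = 3; strictly interior points = area - boundary/2 + 1 = 443; answer 443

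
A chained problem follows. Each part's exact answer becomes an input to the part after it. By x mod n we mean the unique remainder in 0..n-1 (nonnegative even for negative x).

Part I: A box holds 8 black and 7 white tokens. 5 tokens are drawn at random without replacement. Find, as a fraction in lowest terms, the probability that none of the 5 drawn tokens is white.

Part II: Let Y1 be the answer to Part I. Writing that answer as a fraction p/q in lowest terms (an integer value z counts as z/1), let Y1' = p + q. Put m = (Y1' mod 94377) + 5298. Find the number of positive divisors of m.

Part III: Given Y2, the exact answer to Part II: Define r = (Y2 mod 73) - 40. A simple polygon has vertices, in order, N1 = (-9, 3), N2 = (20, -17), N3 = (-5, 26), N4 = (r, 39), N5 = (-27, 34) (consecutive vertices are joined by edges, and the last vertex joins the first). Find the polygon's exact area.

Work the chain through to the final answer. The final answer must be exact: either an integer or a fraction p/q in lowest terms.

1355/2

Part I: total draws C(15,5) = 3003; favorable C(8,5) = 56; P = 8/429; answer 8/429
Part II: Y1 = 8/429; threaded value p + q = 437; m = 5735; 5735 = 5 * 31 * 37; number of divisors = (1+1) * (1+1) * (1+1) = 8; answer 8
Part III: Y2 = 8; r = -32; cross terms: (-9*-17 - 20*3)=93, (20*26 - -5*-17)=435, (-5*39 - -32*26)=637, (-32*34 - -27*39)=-35, (-27*3 - -9*34)=225; twice the area = |1355| = 1355; area = 1355/2; answer 1355/2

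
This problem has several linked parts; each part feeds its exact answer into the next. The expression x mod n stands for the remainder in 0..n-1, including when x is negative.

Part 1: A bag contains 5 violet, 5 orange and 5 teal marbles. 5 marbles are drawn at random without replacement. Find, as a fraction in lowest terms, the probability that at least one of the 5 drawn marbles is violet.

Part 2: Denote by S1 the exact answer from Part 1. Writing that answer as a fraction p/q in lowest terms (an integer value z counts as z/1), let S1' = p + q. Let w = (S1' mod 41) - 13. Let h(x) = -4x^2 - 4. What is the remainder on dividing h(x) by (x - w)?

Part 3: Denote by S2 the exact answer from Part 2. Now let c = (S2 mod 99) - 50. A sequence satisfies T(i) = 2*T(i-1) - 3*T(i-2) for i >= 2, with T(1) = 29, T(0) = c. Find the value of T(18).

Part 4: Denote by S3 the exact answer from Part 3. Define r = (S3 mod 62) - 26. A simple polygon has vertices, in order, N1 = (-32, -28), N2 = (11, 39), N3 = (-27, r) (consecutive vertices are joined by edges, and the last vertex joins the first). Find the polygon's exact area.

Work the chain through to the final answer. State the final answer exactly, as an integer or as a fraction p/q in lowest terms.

1815/2

Part 1: total draws C(15,5) = 3003; complement C(10,5) = 252; favorable 3003 - 252 = 2751; P = 131/143; answer 131/143
Part 2: S1 = 131/143; threaded value p + q = 274; w = 15; remainder = value at the root: -4*(15)^2 - 4 = (-900) + (-4) = -904; answer -904
Part 3: S2 = -904; c = 36; T(2) = 2*(29) - 3*(36) = -50; iterating: T(2)=-50, T(3)=-187, T(4)=-224, T(5)=113, T(6)=898, T(7)=1457, T(8)=220, T(9)=-3931, T(10)=-8522, T(11)=-5251, T(12)=15064, T(13)=45881, T(14)=46570, T(15)=-44503, T(16)=-228716, T(17)=-323923, T(18)=38302; answer 38302
Part 4: S3 = 38302; r = 22; cross terms: (-32*39 - 11*-28)=-940, (11*22 - -27*39)=1295, (-27*-28 - -32*22)=1460; twice the area = |1815| = 1815; area = 1815/2; answer 1815/2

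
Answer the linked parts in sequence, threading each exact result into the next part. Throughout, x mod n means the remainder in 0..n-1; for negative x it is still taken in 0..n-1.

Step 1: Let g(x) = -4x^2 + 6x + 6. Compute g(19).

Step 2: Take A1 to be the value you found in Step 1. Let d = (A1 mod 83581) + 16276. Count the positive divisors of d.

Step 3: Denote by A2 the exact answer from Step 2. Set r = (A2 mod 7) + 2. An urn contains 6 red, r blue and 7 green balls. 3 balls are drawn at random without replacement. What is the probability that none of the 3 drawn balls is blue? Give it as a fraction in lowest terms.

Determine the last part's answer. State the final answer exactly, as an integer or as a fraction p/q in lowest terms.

143/340

Step 1: -4*(19)^2 + 6*(19)^1 + 6 = (-1444) + (114) + (6) = -1324; answer -1324
Step 2: A1 = -1324; d = 98533; 98533 is prime, so its only divisors are 1 and 98533; count = 2; answer 2
Step 3: A2 = 2; r = 4; total draws C(17,3) = 680; favorable C(13,3) = 286; P = 143/340; answer 143/340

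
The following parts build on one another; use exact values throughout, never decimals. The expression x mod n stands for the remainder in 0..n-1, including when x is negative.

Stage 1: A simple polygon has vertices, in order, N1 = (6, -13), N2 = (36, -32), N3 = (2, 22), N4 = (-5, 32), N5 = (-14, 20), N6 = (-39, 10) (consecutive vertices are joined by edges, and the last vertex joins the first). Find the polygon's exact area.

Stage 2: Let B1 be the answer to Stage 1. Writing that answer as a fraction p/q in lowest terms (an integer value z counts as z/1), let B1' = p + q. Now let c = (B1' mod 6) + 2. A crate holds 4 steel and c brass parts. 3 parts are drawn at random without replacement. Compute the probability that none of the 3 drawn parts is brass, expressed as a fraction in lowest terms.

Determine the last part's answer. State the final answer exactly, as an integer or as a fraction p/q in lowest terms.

4/35

Stage 1: cross terms: (6*-32 - 36*-13)=276, (36*22 - 2*-32)=856, (2*32 - -5*22)=174, (-5*20 - -14*32)=348, (-14*10 - -39*20)=640, (-39*-13 - 6*10)=447; twice the area = |2741| = 2741; area = 2741/2; answer 2741/2
Stage 2: B1 = 2741/2; threaded value p + q = 2743; c = 3; total draws C(7,3) = 35; favorable C(4,3) = 4; P = 4/35; answer 4/35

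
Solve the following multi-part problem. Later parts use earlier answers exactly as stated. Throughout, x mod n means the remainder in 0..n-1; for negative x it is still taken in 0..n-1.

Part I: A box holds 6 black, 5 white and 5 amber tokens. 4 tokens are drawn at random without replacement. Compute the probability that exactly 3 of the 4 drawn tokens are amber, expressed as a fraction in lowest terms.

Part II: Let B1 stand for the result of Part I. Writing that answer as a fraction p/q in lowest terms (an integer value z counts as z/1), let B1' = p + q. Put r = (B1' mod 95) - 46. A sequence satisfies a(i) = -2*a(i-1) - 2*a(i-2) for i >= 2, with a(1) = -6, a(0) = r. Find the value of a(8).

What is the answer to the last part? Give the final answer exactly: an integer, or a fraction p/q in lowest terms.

-688

Part I: total draws C(16,4) = 1820; favorable C(5,3)*C(11,1) = 110; P = 11/182; answer 11/182
Part II: B1 = 11/182; threaded value p + q = 193; r = -43; a(2) = -2*(-6) - 2*(-43) = 98; iterating: a(2)=98, a(3)=-184, a(4)=172, a(5)=24, a(6)=-392, a(7)=736, a(8)=-688; answer -688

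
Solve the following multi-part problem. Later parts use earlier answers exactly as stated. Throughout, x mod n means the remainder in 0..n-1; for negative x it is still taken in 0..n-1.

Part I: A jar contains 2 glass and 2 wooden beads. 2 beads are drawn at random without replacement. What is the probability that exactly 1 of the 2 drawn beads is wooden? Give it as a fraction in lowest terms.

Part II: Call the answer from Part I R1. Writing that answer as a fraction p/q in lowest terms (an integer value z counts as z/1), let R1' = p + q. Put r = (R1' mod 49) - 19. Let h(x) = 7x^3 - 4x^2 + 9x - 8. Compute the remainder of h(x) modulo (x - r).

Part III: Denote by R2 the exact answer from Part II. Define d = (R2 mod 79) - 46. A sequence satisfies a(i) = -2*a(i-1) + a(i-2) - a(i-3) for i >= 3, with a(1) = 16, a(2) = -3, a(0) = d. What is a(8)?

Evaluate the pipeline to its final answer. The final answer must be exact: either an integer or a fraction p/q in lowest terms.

Part I: total draws C(4,2) = 6; favorable C(2,1)*C(2,1) = 4; P = 2/3; answer 2/3
Part II: R1 = 2/3; threaded value p + q = 5; r = -14; remainder = value at the root: 7*(-14)^3 - 4*(-14)^2 + 9*(-14)^1 - 8 = (-19208) + (-784) + (-126) + (-8) = -20126; answer -20126
Part III: R2 = -20126; d = -27; a(3) = -2*(-3) + 1*(16) - 1*(-27) = 49; iterating: a(3)=49, a(4)=-117, a(5)=286, a(6)=-738, a(7)=1879, a(8)=-4782; answer -4782

-4782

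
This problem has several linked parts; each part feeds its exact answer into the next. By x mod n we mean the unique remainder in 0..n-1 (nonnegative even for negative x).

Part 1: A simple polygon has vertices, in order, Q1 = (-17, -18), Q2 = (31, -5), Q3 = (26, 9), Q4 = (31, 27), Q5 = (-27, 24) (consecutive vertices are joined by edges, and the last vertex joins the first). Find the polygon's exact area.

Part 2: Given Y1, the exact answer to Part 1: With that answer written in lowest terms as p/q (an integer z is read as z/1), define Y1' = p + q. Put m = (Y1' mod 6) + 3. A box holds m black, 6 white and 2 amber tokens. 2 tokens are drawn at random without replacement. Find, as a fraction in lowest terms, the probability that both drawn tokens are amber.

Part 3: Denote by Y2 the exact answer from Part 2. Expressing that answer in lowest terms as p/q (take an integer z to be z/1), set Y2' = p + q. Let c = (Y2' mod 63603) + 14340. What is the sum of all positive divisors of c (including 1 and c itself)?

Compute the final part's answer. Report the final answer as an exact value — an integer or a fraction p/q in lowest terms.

Part 1: cross terms: (-17*-5 - 31*-18)=643, (31*9 - 26*-5)=409, (26*27 - 31*9)=423, (31*24 - -27*27)=1473, (-27*-18 - -17*24)=894; twice the area = |3842| = 3842; area = 1921; answer 1921
Part 2: Y1 = 1921; threaded value p + q = 1922; m = 5; total draws C(13,2) = 78; favorable C(2,2) = 1; P = 1/78; answer 1/78
Part 3: Y2 = 1/78; threaded value p + q = 79; c = 14419; 14419 is prime, so its only divisors are 1 and 14419; sigma = 1 + 14419 = 14420; answer 14420

14420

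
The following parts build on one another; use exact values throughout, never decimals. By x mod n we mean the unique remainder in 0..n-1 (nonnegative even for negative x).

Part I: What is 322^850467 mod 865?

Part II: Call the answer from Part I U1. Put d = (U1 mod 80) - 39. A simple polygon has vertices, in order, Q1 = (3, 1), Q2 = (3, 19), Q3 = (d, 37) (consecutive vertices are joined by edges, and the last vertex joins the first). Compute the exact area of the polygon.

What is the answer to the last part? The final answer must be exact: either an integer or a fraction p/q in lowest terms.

Part I: squarings mod 865: 322^1=322, 322^2=749, 322^4=481, 322^8=406, 322^16=486, 322^32=51, 322^64=6, 322^128=36, 322^256=431, 322^512=651, 322^1024=816, 322^2048=671, 322^4096=441, 322^8192=721, 322^16384=841, 322^32768=576, 322^65536=481, 322^131072=406, 322^262144=486, 322^524288=51; 322^850467 = 322^1 * 322^2 * 322^32 * 322^512 * 322^2048 * 322^4096 * 322^8192 * 322^16384 * 322^32768 * 322^262144 * 322^524288 = 398 (mod 865); answer 398
Part II: U1 = 398; d = 39; cross terms: (3*19 - 3*1)=54, (3*37 - 39*19)=-630, (39*1 - 3*37)=-72; twice the area = |-648| = 648; area = 324; answer 324

324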